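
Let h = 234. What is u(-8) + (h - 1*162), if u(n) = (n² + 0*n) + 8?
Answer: 144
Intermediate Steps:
u(n) = 8 + n² (u(n) = (n² + 0) + 8 = n² + 8 = 8 + n²)
u(-8) + (h - 1*162) = (8 + (-8)²) + (234 - 1*162) = (8 + 64) + (234 - 162) = 72 + 72 = 144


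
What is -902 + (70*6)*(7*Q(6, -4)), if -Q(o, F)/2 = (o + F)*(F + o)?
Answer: -24422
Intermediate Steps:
Q(o, F) = -2*(F + o)**2 (Q(o, F) = -2*(o + F)*(F + o) = -2*(F + o)*(F + o) = -2*(F + o)**2)
-902 + (70*6)*(7*Q(6, -4)) = -902 + (70*6)*(7*(-2*(-4 + 6)**2)) = -902 + 420*(7*(-2*2**2)) = -902 + 420*(7*(-2*4)) = -902 + 420*(7*(-8)) = -902 + 420*(-56) = -902 - 23520 = -24422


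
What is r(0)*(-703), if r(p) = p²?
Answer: 0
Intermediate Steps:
r(0)*(-703) = 0²*(-703) = 0*(-703) = 0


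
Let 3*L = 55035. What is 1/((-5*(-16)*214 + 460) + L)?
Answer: 1/35925 ≈ 2.7836e-5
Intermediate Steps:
L = 18345 (L = (⅓)*55035 = 18345)
1/((-5*(-16)*214 + 460) + L) = 1/((-5*(-16)*214 + 460) + 18345) = 1/((80*214 + 460) + 18345) = 1/((17120 + 460) + 18345) = 1/(17580 + 18345) = 1/35925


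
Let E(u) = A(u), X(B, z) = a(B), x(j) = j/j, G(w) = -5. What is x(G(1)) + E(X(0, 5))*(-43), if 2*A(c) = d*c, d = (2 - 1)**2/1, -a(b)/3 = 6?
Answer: 388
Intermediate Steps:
a(b) = -18 (a(b) = -3*6 = -18)
x(j) = 1
X(B, z) = -18
d = 1 (d = 1**2*1 = 1*1 = 1)
A(c) = c/2 (A(c) = (1*c)/2 = c/2)
E(u) = u/2
x(G(1)) + E(X(0, 5))*(-43) = 1 + ((1/2)*(-18))*(-43) = 1 - 9*(-43) = 1 + 387 = 388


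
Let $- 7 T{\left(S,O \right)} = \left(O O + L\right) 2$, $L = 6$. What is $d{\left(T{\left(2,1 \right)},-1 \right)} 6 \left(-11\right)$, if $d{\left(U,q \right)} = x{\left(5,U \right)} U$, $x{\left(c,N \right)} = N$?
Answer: $-264$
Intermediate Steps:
$T{\left(S,O \right)} = - \frac{12}{7} - \frac{2 O^{2}}{7}$ ($T{\left(S,O \right)} = - \frac{\left(O O + 6\right) 2}{7} = - \frac{\left(O^{2} + 6\right) 2}{7} = - \frac{\left(6 + O^{2}\right) 2}{7} = - \frac{12 + 2 O^{2}}{7} = - \frac{12}{7} - \frac{2 O^{2}}{7}$)
$d{\left(U,q \right)} = U^{2}$ ($d{\left(U,q \right)} = U U = U^{2}$)
$d{\left(T{\left(2,1 \right)},-1 \right)} 6 \left(-11\right) = \left(- \frac{12}{7} - \frac{2 \cdot 1^{2}}{7}\right)^{2} \cdot 6 \left(-11\right) = \left(- \frac{12}{7} - \frac{2}{7}\right)^{2} \cdot 6 \left(-11\right) = \left(-2\right)^{2} \cdot 6 \left(-11\right) = 4 \cdot 6 \left(-11\right) = 24 \left(-11\right) = -264$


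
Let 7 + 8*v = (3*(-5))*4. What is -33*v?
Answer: 2211/8 ≈ 276.38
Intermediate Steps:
v = -67/8 (v = -7/8 + ((3*(-5))*4)/8 = -7/8 + (-15*4)/8 = -7/8 + (1/8)*(-60) = -7/8 - 15/2 = -67/8 ≈ -8.3750)
-33*v = -33*(-67/8) = 2211/8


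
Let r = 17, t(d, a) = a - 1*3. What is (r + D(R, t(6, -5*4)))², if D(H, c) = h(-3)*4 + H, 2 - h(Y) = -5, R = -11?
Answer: 1156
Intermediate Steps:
t(d, a) = -3 + a (t(d, a) = a - 3 = -3 + a)
h(Y) = 7 (h(Y) = 2 - 1*(-5) = 2 + 5 = 7)
D(H, c) = 28 + H (D(H, c) = 7*4 + H = 28 + H)
(r + D(R, t(6, -5*4)))² = (17 + (28 - 11))² = (17 + 17)² = 34² = 1156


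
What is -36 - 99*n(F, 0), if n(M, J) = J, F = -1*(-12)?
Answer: -36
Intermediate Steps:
F = 12
-36 - 99*n(F, 0) = -36 - 99*0 = -36 + 0 = -36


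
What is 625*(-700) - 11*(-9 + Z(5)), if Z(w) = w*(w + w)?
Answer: -437951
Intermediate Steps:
Z(w) = 2*w² (Z(w) = w*(2*w) = 2*w²)
625*(-700) - 11*(-9 + Z(5)) = 625*(-700) - 11*(-9 + 2*5²) = -437500 - 11*(-9 + 2*25) = -437500 - 11*(-9 + 50) = -437500 - 11*41 = -437500 - 451 = -437951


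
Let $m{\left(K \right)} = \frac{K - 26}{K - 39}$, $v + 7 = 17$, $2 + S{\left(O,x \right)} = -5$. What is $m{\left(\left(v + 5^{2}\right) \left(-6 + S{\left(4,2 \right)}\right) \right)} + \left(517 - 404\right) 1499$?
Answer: $\frac{6436743}{38} \approx 1.6939 \cdot 10^{5}$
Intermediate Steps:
$S{\left(O,x \right)} = -7$ ($S{\left(O,x \right)} = -2 - 5 = -7$)
$v = 10$ ($v = -7 + 17 = 10$)
$m{\left(K \right)} = \frac{-26 + K}{-39 + K}$
$m{\left(\left(v + 5^{2}\right) \left(-6 + S{\left(4,2 \right)}\right) \right)} + \left(517 - 404\right) 1499 = \frac{-26 + \left(10 + 5^{2}\right) \left(-6 - 7\right)}{-39 + \left(10 + 5^{2}\right) \left(-6 - 7\right)} + \left(517 - 404\right) 1499 = \frac{-26 + \left(10 + 25\right) \left(-13\right)}{-39 + \left(10 + 25\right) \left(-13\right)} + \left(517 - 404\right) 1499 = \frac{-26 + 35 \left(-13\right)}{-39 + 35 \left(-13\right)} + \left(517 - 404\right) 1499 = \frac{-26 - 455}{-39 - 455} + 113 \cdot 1499 = \frac{1}{-494} \left(-481\right) + 169387 = \left(- \frac{1}{494}\right) \left(-481\right) + 169387 = \frac{37}{38} + 169387 = \frac{6436743}{38}$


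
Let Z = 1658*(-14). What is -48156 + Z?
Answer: -71368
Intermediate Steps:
Z = -23212
-48156 + Z = -48156 - 23212 = -71368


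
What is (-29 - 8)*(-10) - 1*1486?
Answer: -1116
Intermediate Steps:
(-29 - 8)*(-10) - 1*1486 = -37*(-10) - 1486 = 370 - 1486 = -1116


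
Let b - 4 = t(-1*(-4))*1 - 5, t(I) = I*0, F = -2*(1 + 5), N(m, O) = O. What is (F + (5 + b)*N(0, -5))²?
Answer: 1024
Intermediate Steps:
F = -12 (F = -2*6 = -12)
t(I) = 0
b = -1 (b = 4 + (0*1 - 5) = 4 + (0 - 5) = 4 - 5 = -1)
(F + (5 + b)*N(0, -5))² = (-12 + (5 - 1)*(-5))² = (-12 + 4*(-5))² = (-12 - 20)² = (-32)² = 1024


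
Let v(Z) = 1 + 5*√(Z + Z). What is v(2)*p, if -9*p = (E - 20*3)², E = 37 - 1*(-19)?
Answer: -176/9 ≈ -19.556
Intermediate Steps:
E = 56 (E = 37 + 19 = 56)
v(Z) = 1 + 5*√2*√Z (v(Z) = 1 + 5*√(2*Z) = 1 + 5*(√2*√Z) = 1 + 5*√2*√Z)
p = -16/9 (p = -(56 - 20*3)²/9 = -(56 - 60)²/9 = -⅑*(-4)² = -⅑*16 = -16/9 ≈ -1.7778)
v(2)*p = (1 + 5*√2*√2)*(-16/9) = (1 + 10)*(-16/9) = 11*(-16/9) = -176/9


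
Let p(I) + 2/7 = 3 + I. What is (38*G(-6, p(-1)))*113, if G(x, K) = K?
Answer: 51528/7 ≈ 7361.1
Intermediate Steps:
p(I) = 19/7 + I (p(I) = -2/7 + (3 + I) = 19/7 + I)
(38*G(-6, p(-1)))*113 = (38*(19/7 - 1))*113 = (38*(12/7))*113 = (456/7)*113 = 51528/7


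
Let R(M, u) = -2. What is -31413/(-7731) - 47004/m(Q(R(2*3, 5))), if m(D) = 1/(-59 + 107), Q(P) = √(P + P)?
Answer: -5814196313/2577 ≈ -2.2562e+6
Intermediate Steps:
Q(P) = √2*√P (Q(P) = √(2*P) = √2*√P)
m(D) = 1/48
-31413/(-7731) - 47004/m(Q(R(2*3, 5))) = -31413/(-7731) - 47004/1/48 = -31413*(-1/7731) - 47004*48 = 10471/2577 - 2256192 = -5814196313/2577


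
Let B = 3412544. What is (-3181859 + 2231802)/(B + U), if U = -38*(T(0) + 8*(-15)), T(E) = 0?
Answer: -950057/3417104 ≈ -0.27803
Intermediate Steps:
U = 4560 (U = -38*(0 + 8*(-15)) = -38*(0 - 120) = -38*(-120) = 4560)
(-3181859 + 2231802)/(B + U) = (-3181859 + 2231802)/(3412544 + 4560) = -950057/3417104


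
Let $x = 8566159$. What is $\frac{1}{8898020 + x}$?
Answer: $\frac{1}{17464179} \approx 5.726 \cdot 10^{-8}$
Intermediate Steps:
$\frac{1}{8898020 + x} = \frac{1}{8898020 + 8566159} = \frac{1}{17464179}$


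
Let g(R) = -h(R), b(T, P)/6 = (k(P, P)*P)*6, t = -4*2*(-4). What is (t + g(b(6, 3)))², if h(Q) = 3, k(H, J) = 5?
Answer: 841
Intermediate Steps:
t = 32 (t = -8*(-4) = 32)
b(T, P) = 180*P (b(T, P) = 6*((5*P)*6) = 6*(30*P) = 180*P)
g(R) = -3 (g(R) = -1*3 = -3)
(t + g(b(6, 3)))² = (32 - 3)² = 29² = 841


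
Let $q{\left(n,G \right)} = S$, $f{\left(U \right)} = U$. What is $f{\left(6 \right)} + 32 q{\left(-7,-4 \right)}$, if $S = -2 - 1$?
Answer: $-90$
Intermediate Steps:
$S = -3$ ($S = -2 - 1 = -3$)
$q{\left(n,G \right)} = -3$
$f{\left(6 \right)} + 32 q{\left(-7,-4 \right)} = 6 + 32 \left(-3\right) = 6 - 96 = -90$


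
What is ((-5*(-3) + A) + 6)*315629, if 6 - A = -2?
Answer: 9153241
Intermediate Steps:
A = 8 (A = 6 - 1*(-2) = 6 + 2 = 8)
((-5*(-3) + A) + 6)*315629 = ((-5*(-3) + 8) + 6)*315629 = ((15 + 8) + 6)*315629 = (23 + 6)*315629 = 29*315629 = 9153241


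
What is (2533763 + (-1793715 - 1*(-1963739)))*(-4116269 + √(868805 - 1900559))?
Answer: -11129514610703 + 2703787*I*√1031754 ≈ -1.113e+13 + 2.7464e+9*I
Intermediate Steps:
(2533763 + (-1793715 - 1*(-1963739)))*(-4116269 + √(868805 - 1900559)) = (2533763 + (-1793715 + 1963739))*(-4116269 + √(-1031754)) = (2533763 + 170024)*(-4116269 + I*√1031754) = 2703787*(-4116269 + I*√1031754) = -11129514610703 + 2703787*I*√1031754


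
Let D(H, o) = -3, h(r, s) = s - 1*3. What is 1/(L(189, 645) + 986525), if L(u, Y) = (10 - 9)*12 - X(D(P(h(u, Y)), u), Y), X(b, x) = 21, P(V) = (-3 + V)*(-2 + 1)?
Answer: 1/986516 ≈ 1.0137e-6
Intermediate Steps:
h(r, s) = -3 + s (h(r, s) = s - 3 = -3 + s)
P(V) = 3 - V (P(V) = (-3 + V)*(-1) = 3 - V)
L(u, Y) = -9 (L(u, Y) = (10 - 9)*12 - 1*21 = 1*12 - 21 = 12 - 21 = -9)
1/(L(189, 645) + 986525) = 1/(-9 + 986525) = 1/986516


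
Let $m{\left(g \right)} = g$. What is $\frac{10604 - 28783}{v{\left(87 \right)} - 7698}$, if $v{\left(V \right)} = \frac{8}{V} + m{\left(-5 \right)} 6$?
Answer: $\frac{1581573}{672328} \approx 2.3524$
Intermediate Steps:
$v{\left(V \right)} = -30 + \frac{8}{V}$ ($v{\left(V \right)} = \frac{8}{V} - 30 = -30 + \frac{8}{V}$)
$\frac{10604 - 28783}{v{\left(87 \right)} - 7698} = \frac{10604 - 28783}{\left(-30 + \frac{8}{87}\right) - 7698} = - \frac{18179}{\left(-30 + 8 \cdot \frac{1}{87}\right) - 7698} = - \frac{18179}{\left(-30 + \frac{8}{87}\right) - 7698} = - \frac{18179}{- \frac{2602}{87} - 7698} = - \frac{18179}{- \frac{672328}{87}} = \left(-18179\right) \left(- \frac{87}{672328}\right) = \frac{1581573}{672328}$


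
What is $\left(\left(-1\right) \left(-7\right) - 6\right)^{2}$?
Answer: $1$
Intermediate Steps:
$\left(\left(-1\right) \left(-7\right) - 6\right)^{2} = \left(7 - 6\right)^{2} = 1^{2} = 1$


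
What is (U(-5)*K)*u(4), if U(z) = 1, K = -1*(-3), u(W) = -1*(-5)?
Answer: 15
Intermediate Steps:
u(W) = 5
K = 3
(U(-5)*K)*u(4) = (1*3)*5 = 3*5 = 15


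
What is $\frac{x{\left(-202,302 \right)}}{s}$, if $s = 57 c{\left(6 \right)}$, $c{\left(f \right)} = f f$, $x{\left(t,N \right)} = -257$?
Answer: $- \frac{257}{2052} \approx -0.12524$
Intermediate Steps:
$c{\left(f \right)} = f^{2}$
$s = 2052$ ($s = 57 \cdot 6^{2} = 57 \cdot 36 = 2052$)
$\frac{x{\left(-202,302 \right)}}{s} = - \frac{257}{2052}$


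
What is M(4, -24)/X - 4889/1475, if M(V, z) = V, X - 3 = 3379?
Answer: -8264349/2494225 ≈ -3.3134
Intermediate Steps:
X = 3382 (X = 3 + 3379 = 3382)
M(4, -24)/X - 4889/1475 = 4/3382 - 4889/1475 = 4*(1/3382) - 4889*1/1475 = 2/1691 - 4889/1475 = -8264349/2494225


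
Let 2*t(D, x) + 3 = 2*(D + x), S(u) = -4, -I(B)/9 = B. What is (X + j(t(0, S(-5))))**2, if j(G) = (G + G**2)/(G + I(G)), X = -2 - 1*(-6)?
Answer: 5329/256 ≈ 20.816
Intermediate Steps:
I(B) = -9*B
X = 4 (X = -2 + 6 = 4)
t(D, x) = -3/2 + D + x (t(D, x) = -3/2 + (2*(D + x))/2 = -3/2 + (2*D + 2*x)/2 = -3/2 + (D + x) = -3/2 + D + x)
j(G) = -(G + G**2)/(8*G) (j(G) = (G + G**2)/(G - 9*G) = (G + G**2)/((-8*G)) = (G + G**2)*(-1/(8*G)) = -(G + G**2)/(8*G))
(X + j(t(0, S(-5))))**2 = (4 + (-1/8 - (-3/2 + 0 - 4)/8))**2 = (4 + (-1/8 - 1/8*(-11/2)))**2 = (4 + (-1/8 + 11/16))**2 = (4 + 9/16)**2 = (73/16)**2 = 5329/256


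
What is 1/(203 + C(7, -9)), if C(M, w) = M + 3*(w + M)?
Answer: 1/204 ≈ 0.0049020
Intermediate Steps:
C(M, w) = 3*w + 4*M (C(M, w) = M + 3*(M + w) = M + (3*M + 3*w) = 3*w + 4*M)
1/(203 + C(7, -9)) = 1/(203 + (3*(-9) + 4*7)) = 1/(203 + (-27 + 28)) = 1/(203 + 1) = 1/204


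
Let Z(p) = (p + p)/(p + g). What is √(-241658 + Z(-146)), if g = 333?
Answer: I*√8450593206/187 ≈ 491.59*I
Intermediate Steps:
Z(p) = 2*p/(333 + p) (Z(p) = (p + p)/(p + 333) = (2*p)/(333 + p) = 2*p/(333 + p))
√(-241658 + Z(-146)) = √(-241658 + 2*(-146)/(333 - 146)) = √(-241658 + 2*(-146)/187) = √(-241658 + 2*(-146)*(1/187)) = √(-241658 - 292/187) = √(-45190338/187) = I*√8450593206/187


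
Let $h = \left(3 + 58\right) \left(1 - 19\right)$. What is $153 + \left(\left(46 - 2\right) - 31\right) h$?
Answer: $-14121$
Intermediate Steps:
$h = -1098$ ($h = 61 \left(-18\right) = -1098$)
$153 + \left(\left(46 - 2\right) - 31\right) h = 153 + \left(\left(46 - 2\right) - 31\right) \left(-1098\right) = 153 + \left(44 - 31\right) \left(-1098\right) = 153 + 13 \left(-1098\right) = 153 - 14274 = -14121$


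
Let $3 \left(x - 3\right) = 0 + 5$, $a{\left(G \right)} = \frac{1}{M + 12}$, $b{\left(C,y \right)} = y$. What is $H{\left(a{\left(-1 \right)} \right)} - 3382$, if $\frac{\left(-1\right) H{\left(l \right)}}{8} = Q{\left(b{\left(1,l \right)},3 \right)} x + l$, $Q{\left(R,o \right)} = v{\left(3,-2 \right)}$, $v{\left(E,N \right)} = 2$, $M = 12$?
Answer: $-3457$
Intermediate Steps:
$Q{\left(R,o \right)} = 2$
$a{\left(G \right)} = \frac{1}{24}$ ($a{\left(G \right)} = \frac{1}{12 + 12} = \frac{1}{24}$)
$x = \frac{14}{3}$ ($x = 3 + \frac{0 + 5}{3} = 3 + \frac{1}{3} \cdot 5 = 3 + \frac{5}{3} = \frac{14}{3} \approx 4.6667$)
$H{\left(l \right)} = - \frac{224}{3} - 8 l$ ($H{\left(l \right)} = - 8 \left(2 \cdot \frac{14}{3} + l\right) = - 8 \left(\frac{28}{3} + l\right) = - \frac{224}{3} - 8 l$)
$H{\left(a{\left(-1 \right)} \right)} - 3382 = \left(- \frac{224}{3} - \frac{1}{3}\right) - 3382 = -75 - 3382 = -3457$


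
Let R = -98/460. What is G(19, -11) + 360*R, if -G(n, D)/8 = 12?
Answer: -3972/23 ≈ -172.70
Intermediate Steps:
G(n, D) = -96 (G(n, D) = -8*12 = -96)
R = -49/230 (R = -98*1/460 = -49/230 ≈ -0.21304)
G(19, -11) + 360*R = -96 + 360*(-49/230) = -96 - 1764/23 = -3972/23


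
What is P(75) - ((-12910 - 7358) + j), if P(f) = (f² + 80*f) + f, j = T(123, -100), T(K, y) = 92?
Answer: 31876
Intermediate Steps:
j = 92
P(f) = f² + 81*f
P(75) - ((-12910 - 7358) + j) = 75*(81 + 75) - ((-12910 - 7358) + 92) = 75*156 - (-20268 + 92) = 11700 - 1*(-20176) = 11700 + 20176 = 31876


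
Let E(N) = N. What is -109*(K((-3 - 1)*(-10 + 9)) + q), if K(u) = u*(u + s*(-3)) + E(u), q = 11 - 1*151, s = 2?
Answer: 15696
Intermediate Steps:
q = -140 (q = 11 - 151 = -140)
K(u) = u + u*(-6 + u) (K(u) = u*(u + 2*(-3)) + u = u*(u - 6) + u = u*(-6 + u) + u = u + u*(-6 + u))
-109*(K((-3 - 1)*(-10 + 9)) + q) = -109*(((-3 - 1)*(-10 + 9))*(-5 + (-3 - 1)*(-10 + 9)) - 140) = -109*((-4*(-1))*(-5 - 4*(-1)) - 140) = -109*(4*(-5 + 4) - 140) = -109*(4*(-1) - 140) = -109*(-4 - 140) = -109*(-144) = 15696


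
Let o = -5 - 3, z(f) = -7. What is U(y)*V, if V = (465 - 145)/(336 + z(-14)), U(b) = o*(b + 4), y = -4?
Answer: 0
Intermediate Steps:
o = -8
U(b) = -32 - 8*b (U(b) = -8*(b + 4) = -8*(4 + b) = -32 - 8*b)
V = 320/329 (V = (465 - 145)/(336 - 7) = 320/329 ≈ 0.97264)
U(y)*V = (-32 - 8*(-4))*(320/329) = (-32 + 32)*(320/329) = 0*(320/329) = 0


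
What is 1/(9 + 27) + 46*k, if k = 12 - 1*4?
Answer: 13249/36 ≈ 368.03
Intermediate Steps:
k = 8 (k = 12 - 4 = 8)
1/(9 + 27) + 46*k = 1/(9 + 27) + 46*8 = 1/36 + 368 = 13249/36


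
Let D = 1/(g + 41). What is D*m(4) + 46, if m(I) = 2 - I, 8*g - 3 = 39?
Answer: 8502/185 ≈ 45.957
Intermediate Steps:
g = 21/4 (g = 3/8 + (1/8)*39 = 3/8 + 39/8 = 21/4 ≈ 5.2500)
D = 4/185 (D = 1/(21/4 + 41) = 1/(185/4) = 4/185 ≈ 0.021622)
D*m(4) + 46 = 4*(2 - 1*4)/185 + 46 = 4*(2 - 4)/185 + 46 = (4/185)*(-2) + 46 = -8/185 + 46 = 8502/185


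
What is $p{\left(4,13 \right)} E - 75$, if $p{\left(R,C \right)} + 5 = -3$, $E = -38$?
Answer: $229$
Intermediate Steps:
$p{\left(R,C \right)} = -8$ ($p{\left(R,C \right)} = -5 - 3 = -8$)
$p{\left(4,13 \right)} E - 75 = \left(-8\right) \left(-38\right) - 75 = 304 - 75 = 229$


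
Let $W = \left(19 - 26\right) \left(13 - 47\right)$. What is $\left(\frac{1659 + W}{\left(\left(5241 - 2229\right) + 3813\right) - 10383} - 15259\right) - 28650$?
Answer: $- \frac{156230119}{3558} \approx -43910.0$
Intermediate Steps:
$W = 238$ ($W = \left(-7\right) \left(-34\right) = 238$)
$\left(\frac{1659 + W}{\left(\left(5241 - 2229\right) + 3813\right) - 10383} - 15259\right) - 28650 = \left(\frac{1659 + 238}{\left(\left(5241 - 2229\right) + 3813\right) - 10383} - 15259\right) - 28650 = \left(\frac{1897}{\left(3012 + 3813\right) - 10383} - 15259\right) - 28650 = \left(\frac{1897}{6825 - 10383} - 15259\right) - 28650 = \left(\frac{1897}{-3558} - 15259\right) - 28650 = \left(1897 \left(- \frac{1}{3558}\right) - 15259\right) - 28650 = \left(- \frac{1897}{3558} - 15259\right) - 28650 = - \frac{54293419}{3558} - 28650 = - \frac{156230119}{3558}$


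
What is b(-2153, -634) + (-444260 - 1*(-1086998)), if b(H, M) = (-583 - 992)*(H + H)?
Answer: 7424688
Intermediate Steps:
b(H, M) = -3150*H
b(-2153, -634) + (-444260 - 1*(-1086998)) = -3150*(-2153) + (-444260 - 1*(-1086998)) = 6781950 + (-444260 + 1086998) = 6781950 + 642738 = 7424688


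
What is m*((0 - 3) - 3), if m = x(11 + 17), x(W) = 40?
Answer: -240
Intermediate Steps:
m = 40
m*((0 - 3) - 3) = 40*((0 - 3) - 3) = 40*(-3 - 3) = 40*(-6) = -240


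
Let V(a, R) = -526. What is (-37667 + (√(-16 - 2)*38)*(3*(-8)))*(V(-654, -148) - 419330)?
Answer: 15814715952 + 1148726016*I*√2 ≈ 1.5815e+10 + 1.6245e+9*I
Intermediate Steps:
(-37667 + (√(-16 - 2)*38)*(3*(-8)))*(V(-654, -148) - 419330) = (-37667 + (√(-16 - 2)*38)*(3*(-8)))*(-526 - 419330) = (-37667 + (√(-18)*38)*(-24))*(-419856) = (-37667 + ((3*I*√2)*38)*(-24))*(-419856) = (-37667 + (114*I*√2)*(-24))*(-419856) = (-37667 - 2736*I*√2)*(-419856) = 15814715952 + 1148726016*I*√2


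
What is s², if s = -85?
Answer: 7225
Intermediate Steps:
s² = (-85)² = 7225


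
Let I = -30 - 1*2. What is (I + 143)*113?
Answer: 12543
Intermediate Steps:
I = -32 (I = -30 - 2 = -32)
(I + 143)*113 = (-32 + 143)*113 = 111*113 = 12543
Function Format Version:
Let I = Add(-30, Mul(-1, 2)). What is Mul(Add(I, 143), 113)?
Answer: 12543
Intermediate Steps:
I = -32 (I = Add(-30, -2) = -32)
Mul(Add(I, 143), 113) = Mul(Add(-32, 143), 113) = Mul(111, 113) = 12543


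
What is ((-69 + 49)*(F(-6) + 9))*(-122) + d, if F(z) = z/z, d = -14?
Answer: 24386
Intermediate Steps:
F(z) = 1
((-69 + 49)*(F(-6) + 9))*(-122) + d = ((-69 + 49)*(1 + 9))*(-122) - 14 = -20*10*(-122) - 14 = -200*(-122) - 14 = 24400 - 14 = 24386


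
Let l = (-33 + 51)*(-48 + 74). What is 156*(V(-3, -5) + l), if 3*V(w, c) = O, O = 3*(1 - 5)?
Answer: 72384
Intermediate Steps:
O = -12 (O = 3*(-4) = -12)
V(w, c) = -4 (V(w, c) = (⅓)*(-12) = -4)
l = 468 (l = 18*26 = 468)
156*(V(-3, -5) + l) = 156*(-4 + 468) = 156*464 = 72384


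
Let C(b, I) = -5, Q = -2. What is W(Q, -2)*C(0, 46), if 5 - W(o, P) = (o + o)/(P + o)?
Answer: -20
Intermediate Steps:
W(o, P) = 5 - 2*o/(P + o) (W(o, P) = 5 - (o + o)/(P + o) = 5 - 2*o/(P + o))
W(Q, -2)*C(0, 46) = ((3*(-2) + 5*(-2))/(-2 - 2))*(-5) = ((-6 - 10)/(-4))*(-5) = -¼*(-16)*(-5) = 4*(-5) = -20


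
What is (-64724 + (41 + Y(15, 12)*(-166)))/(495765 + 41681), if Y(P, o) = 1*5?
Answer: -9359/76778 ≈ -0.12190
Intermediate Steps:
Y(P, o) = 5
(-64724 + (41 + Y(15, 12)*(-166)))/(495765 + 41681) = (-64724 + (41 + 5*(-166)))/(495765 + 41681) = (-64724 + (41 - 830))/537446 = (-64724 - 789)*(1/537446) = -65513*1/537446 = -9359/76778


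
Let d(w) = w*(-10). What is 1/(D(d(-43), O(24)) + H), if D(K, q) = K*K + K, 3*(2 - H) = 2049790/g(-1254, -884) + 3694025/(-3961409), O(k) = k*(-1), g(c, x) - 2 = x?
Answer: 5240944107/975376310580604 ≈ 5.3733e-6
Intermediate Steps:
g(c, x) = 2 + x
O(k) = -k
H = 4072139230294/5240944107 (H = 2 - (2049790/(2 - 884) + 3694025/(-3961409))/3 = 2 - (2049790/(-882) + 3694025*(-1/3961409))/3 = 2 - (2049790*(-1/882) - 3694025/3961409)/3 = 2 - (-1024895/441 - 3694025/3961409)/3 = 2 - ⅓*(-4061657342080/1746981369) = 2 + 4061657342080/5240944107 = 4072139230294/5240944107 ≈ 776.99)
d(w) = -10*w
D(K, q) = K + K² (D(K, q) = K² + K = K + K²)
1/(D(d(-43), O(24)) + H) = 1/((-10*(-43))*(1 - 10*(-43)) + 4072139230294/5240944107) = 1/(430*(1 + 430) + 4072139230294/5240944107) = 1/(430*431 + 4072139230294/5240944107) = 1/(185330 + 4072139230294/5240944107) = 1/(975376310580604/5240944107) = 5240944107/975376310580604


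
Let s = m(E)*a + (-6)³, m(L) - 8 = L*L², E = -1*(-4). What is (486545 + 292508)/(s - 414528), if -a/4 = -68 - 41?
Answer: -779053/383352 ≈ -2.0322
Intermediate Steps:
E = 4
a = 436 (a = -4*(-68 - 41) = -4*(-109) = 436)
m(L) = 8 + L³ (m(L) = 8 + L*L² = 8 + L³)
s = 31176 (s = (8 + 4³)*436 + (-6)³ = (8 + 64)*436 - 216 = 72*436 - 216 = 31392 - 216 = 31176)
(486545 + 292508)/(s - 414528) = (486545 + 292508)/(31176 - 414528) = 779053/(-383352) = 779053*(-1/383352) = -779053/383352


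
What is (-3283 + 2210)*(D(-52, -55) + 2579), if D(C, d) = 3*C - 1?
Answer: -2598806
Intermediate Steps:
D(C, d) = -1 + 3*C
(-3283 + 2210)*(D(-52, -55) + 2579) = (-3283 + 2210)*((-1 + 3*(-52)) + 2579) = -1073*((-1 - 156) + 2579) = -1073*(-157 + 2579) = -1073*2422 = -2598806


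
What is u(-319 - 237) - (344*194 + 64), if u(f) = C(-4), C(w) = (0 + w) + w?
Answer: -66808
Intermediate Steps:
C(w) = 2*w (C(w) = w + w = 2*w)
u(f) = -8 (u(f) = 2*(-4) = -8)
u(-319 - 237) - (344*194 + 64) = -8 - (344*194 + 64) = -8 - (66736 + 64) = -8 - 1*66800 = -8 - 66800 = -66808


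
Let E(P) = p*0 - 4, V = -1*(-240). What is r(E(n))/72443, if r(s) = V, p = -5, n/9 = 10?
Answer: 240/72443 ≈ 0.0033129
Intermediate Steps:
n = 90 (n = 9*10 = 90)
V = 240
E(P) = -4 (E(P) = -5*0 - 4 = 0 - 4 = -4)
r(s) = 240
r(E(n))/72443 = 240/72443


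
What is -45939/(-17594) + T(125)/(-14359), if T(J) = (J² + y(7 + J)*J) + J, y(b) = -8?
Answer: 400126601/252632246 ≈ 1.5838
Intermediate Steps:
T(J) = J² - 7*J (T(J) = (J² - 8*J) + J = J² - 7*J)
-45939/(-17594) + T(125)/(-14359) = -45939/(-17594) + (125*(-7 + 125))/(-14359) = -45939*(-1/17594) + (125*118)*(-1/14359) = 45939/17594 + 14750*(-1/14359) = 45939/17594 - 14750/14359 = 400126601/252632246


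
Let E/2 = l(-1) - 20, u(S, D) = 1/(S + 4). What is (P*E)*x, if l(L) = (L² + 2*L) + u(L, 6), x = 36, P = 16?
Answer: -23808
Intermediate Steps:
u(S, D) = 1/(4 + S)
l(L) = L² + 1/(4 + L) + 2*L (l(L) = (L² + 2*L) + 1/(4 + L) = L² + 1/(4 + L) + 2*L)
E = -124/3 (E = 2*((1 - (2 - 1)*(4 - 1))/(4 - 1) - 20) = 2*((1 - 1*1*3)/3 - 20) = 2*((1 - 3)/3 - 20) = 2*((⅓)*(-2) - 20) = 2*(-⅔ - 20) = 2*(-62/3) = -124/3 ≈ -41.333)
(P*E)*x = (16*(-124/3))*36 = -1984/3*36 = -23808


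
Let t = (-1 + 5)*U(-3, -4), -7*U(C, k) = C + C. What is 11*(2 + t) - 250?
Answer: -1332/7 ≈ -190.29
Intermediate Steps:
U(C, k) = -2*C/7 (U(C, k) = -(C + C)/7 = -2*C/7)
t = 24/7 (t = (-1 + 5)*(-2/7*(-3)) = 4*(6/7) = 24/7 ≈ 3.4286)
11*(2 + t) - 250 = 11*(2 + 24/7) - 250 = 11*(38/7) - 250 = 418/7 - 250 = -1332/7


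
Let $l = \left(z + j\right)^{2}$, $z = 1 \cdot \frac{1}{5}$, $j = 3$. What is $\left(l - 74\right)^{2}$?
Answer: $\frac{2540836}{625} \approx 4065.3$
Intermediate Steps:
$z = \frac{1}{5}$ ($z = 1 \cdot \frac{1}{5} = \frac{1}{5} \approx 0.2$)
$l = \frac{256}{25}$ ($l = \left(\frac{1}{5} + 3\right)^{2} = \left(\frac{16}{5}\right)^{2} = \frac{256}{25} \approx 10.24$)
$\left(l - 74\right)^{2} = \left(\frac{256}{25} - 74\right)^{2} = \left(- \frac{1594}{25}\right)^{2} = \frac{2540836}{625}$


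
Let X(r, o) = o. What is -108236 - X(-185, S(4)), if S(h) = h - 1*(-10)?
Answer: -108250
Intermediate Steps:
S(h) = 10 + h (S(h) = h + 10 = 10 + h)
-108236 - X(-185, S(4)) = -108236 - (10 + 4) = -108236 - 1*14 = -108236 - 14 = -108250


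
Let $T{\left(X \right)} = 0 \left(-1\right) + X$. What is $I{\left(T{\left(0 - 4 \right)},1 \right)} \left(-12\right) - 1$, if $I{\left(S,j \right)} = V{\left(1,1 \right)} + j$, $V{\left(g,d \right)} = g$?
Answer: $-25$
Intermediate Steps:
$T{\left(X \right)} = X$ ($T{\left(X \right)} = 0 + X = X$)
$I{\left(S,j \right)} = 1 + j$
$I{\left(T{\left(0 - 4 \right)},1 \right)} \left(-12\right) - 1 = \left(1 + 1\right) \left(-12\right) - 1 = 2 \left(-12\right) - 1 = -24 - 1 = -25$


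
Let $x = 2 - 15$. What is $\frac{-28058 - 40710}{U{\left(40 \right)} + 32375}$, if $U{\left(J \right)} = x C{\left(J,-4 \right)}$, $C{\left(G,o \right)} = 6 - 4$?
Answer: $- \frac{68768}{32349} \approx -2.1258$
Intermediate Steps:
$C{\left(G,o \right)} = 2$ ($C{\left(G,o \right)} = 6 - 4 = 2$)
$x = -13$ ($x = 2 - 15 = -13$)
$U{\left(J \right)} = -26$ ($U{\left(J \right)} = \left(-13\right) 2 = -26$)
$\frac{-28058 - 40710}{U{\left(40 \right)} + 32375} = \frac{-28058 - 40710}{-26 + 32375} = - \frac{68768}{32349}$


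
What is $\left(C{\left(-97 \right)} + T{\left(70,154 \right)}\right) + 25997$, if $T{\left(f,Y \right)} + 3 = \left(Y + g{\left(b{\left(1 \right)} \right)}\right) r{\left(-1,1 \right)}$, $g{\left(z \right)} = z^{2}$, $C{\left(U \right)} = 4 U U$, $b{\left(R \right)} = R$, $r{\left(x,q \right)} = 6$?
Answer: $64560$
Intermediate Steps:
$C{\left(U \right)} = 4 U^{2}$
$T{\left(f,Y \right)} = 3 + 6 Y$ ($T{\left(f,Y \right)} = -3 + \left(Y + 1^{2}\right) 6 = -3 + \left(Y + 1\right) 6 = -3 + \left(1 + Y\right) 6 = -3 + \left(6 + 6 Y\right) = 3 + 6 Y$)
$\left(C{\left(-97 \right)} + T{\left(70,154 \right)}\right) + 25997 = \left(4 \left(-97\right)^{2} + \left(3 + 6 \cdot 154\right)\right) + 25997 = \left(4 \cdot 9409 + \left(3 + 924\right)\right) + 25997 = \left(37636 + 927\right) + 25997 = 38563 + 25997 = 64560$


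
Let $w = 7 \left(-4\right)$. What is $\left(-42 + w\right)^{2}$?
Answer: $4900$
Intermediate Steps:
$w = -28$
$\left(-42 + w\right)^{2} = \left(-42 - 28\right)^{2} = \left(-70\right)^{2} = 4900$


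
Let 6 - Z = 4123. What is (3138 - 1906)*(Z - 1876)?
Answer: -7383376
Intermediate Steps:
Z = -4117 (Z = 6 - 1*4123 = 6 - 4123 = -4117)
(3138 - 1906)*(Z - 1876) = (3138 - 1906)*(-4117 - 1876) = 1232*(-5993) = -7383376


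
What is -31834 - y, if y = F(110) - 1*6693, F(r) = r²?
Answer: -37241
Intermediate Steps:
y = 5407 (y = 110² - 1*6693 = 12100 - 6693 = 5407)
-31834 - y = -31834 - 1*5407 = -31834 - 5407 = -37241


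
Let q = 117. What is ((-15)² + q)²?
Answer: 116964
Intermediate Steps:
((-15)² + q)² = ((-15)² + 117)² = (225 + 117)² = 342² = 116964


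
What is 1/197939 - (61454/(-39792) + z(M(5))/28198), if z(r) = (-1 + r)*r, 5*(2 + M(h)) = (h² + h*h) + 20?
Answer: 85491487922647/55524602056056 ≈ 1.5397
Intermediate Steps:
M(h) = 2 + 2*h²/5 (M(h) = -2 + ((h² + h*h) + 20)/5 = -2 + ((h² + h²) + 20)/5 = -2 + (2*h² + 20)/5 = -2 + (20 + 2*h²)/5 = -2 + (4 + 2*h²/5) = 2 + 2*h²/5)
z(r) = r*(-1 + r)
1/197939 - (61454/(-39792) + z(M(5))/28198) = 1/197939 - (61454/(-39792) + ((2 + (⅖)*5²)*(-1 + (2 + (⅖)*5²)))/28198) = 1/197939 - (61454*(-1/39792) + ((2 + (⅖)*25)*(-1 + (2 + (⅖)*25)))*(1/28198)) = 1/197939 - (-30727/19896 + ((2 + 10)*(-1 + (2 + 10)))*(1/28198)) = 1/197939 - (-30727/19896 + (12*(-1 + 12))*(1/28198)) = 1/197939 - (-30727/19896 + (12*11)*(1/28198)) = 1/197939 - (-30727/19896 + 132*(1/28198)) = 1/197939 - (-30727/19896 + 66/14099) = 1/197939 - 1*(-431906837/280513704) = 1/197939 + 431906837/280513704 = 85491487922647/55524602056056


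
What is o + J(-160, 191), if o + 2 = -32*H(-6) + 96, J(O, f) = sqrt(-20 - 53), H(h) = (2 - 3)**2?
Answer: 62 + I*sqrt(73) ≈ 62.0 + 8.544*I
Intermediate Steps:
H(h) = 1 (H(h) = (-1)**2 = 1)
J(O, f) = I*sqrt(73) (J(O, f) = sqrt(-73) = I*sqrt(73))
o = 62 (o = -2 + (-32*1 + 96) = -2 + (-32 + 96) = -2 + 64 = 62)
o + J(-160, 191) = 62 + I*sqrt(73)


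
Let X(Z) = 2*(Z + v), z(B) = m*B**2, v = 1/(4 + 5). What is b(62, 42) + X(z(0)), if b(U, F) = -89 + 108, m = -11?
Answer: 173/9 ≈ 19.222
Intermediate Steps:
v = 1/9 ≈ 0.11111
b(U, F) = 19
z(B) = -11*B**2
X(Z) = 2/9 + 2*Z (X(Z) = 2*(Z + 1/9) = 2*(1/9 + Z) = 2/9 + 2*Z)
b(62, 42) + X(z(0)) = 19 + (2/9 + 2*(-11*0**2)) = 19 + (2/9 + 2*(-11*0)) = 19 + (2/9 + 2*0) = 19 + (2/9 + 0) = 19 + 2/9 = 173/9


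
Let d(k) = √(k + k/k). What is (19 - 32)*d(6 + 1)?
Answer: -26*√2 ≈ -36.770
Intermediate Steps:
d(k) = √(1 + k) (d(k) = √(k + 1) = √(1 + k))
(19 - 32)*d(6 + 1) = (19 - 32)*√(1 + (6 + 1)) = -13*√(1 + 7) = -26*√2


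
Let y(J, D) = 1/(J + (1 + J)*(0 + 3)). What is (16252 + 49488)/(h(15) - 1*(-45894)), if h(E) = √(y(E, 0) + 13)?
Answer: 23759438535/16586791381 - 49305*√1435/16586791381 ≈ 1.4323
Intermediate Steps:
y(J, D) = 1/(3 + 4*J) (y(J, D) = 1/(J + (1 + J)*3) = 1/(J + (3 + 3*J)) = 1/(3 + 4*J))
h(E) = √(13 + 1/(3 + 4*E)) (h(E) = √(1/(3 + 4*E) + 13) = √(13 + 1/(3 + 4*E)))
(16252 + 49488)/(h(15) - 1*(-45894)) = (16252 + 49488)/(2*√((10 + 13*15)/(3 + 4*15)) - 1*(-45894)) = 65740/(2*√((10 + 195)/(3 + 60)) + 45894) = 65740/(2*√(205/63) + 45894) = 65740/(2*(√1435/21) + 45894) = 65740/(2*√1435/21 + 45894) = 65740/(45894 + 2*√1435/21)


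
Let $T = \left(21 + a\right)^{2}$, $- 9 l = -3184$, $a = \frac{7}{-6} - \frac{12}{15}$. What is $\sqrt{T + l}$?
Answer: $\frac{\sqrt{644441}}{30} \approx 26.759$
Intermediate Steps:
$a = - \frac{59}{30}$ ($a = 7 \left(- \frac{1}{6}\right) - \frac{4}{5} = - \frac{7}{6} - \frac{4}{5} = - \frac{59}{30} \approx -1.9667$)
$l = \frac{3184}{9}$ ($l = \left(- \frac{1}{9}\right) \left(-3184\right) = \frac{3184}{9} \approx 353.78$)
$T = \frac{326041}{900}$ ($T = \left(21 - \frac{59}{30}\right)^{2} = \left(\frac{571}{30}\right)^{2} = \frac{326041}{900} \approx 362.27$)
$\sqrt{T + l} = \sqrt{\frac{326041}{900} + \frac{3184}{9}} = \sqrt{\frac{644441}{900}} = \frac{\sqrt{644441}}{30}$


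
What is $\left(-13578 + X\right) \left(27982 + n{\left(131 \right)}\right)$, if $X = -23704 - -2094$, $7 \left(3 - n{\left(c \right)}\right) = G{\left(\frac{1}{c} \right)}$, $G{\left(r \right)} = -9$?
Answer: $- \frac{6893469952}{7} \approx -9.8478 \cdot 10^{8}$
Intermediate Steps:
$n{\left(c \right)} = \frac{30}{7}$ ($n{\left(c \right)} = 3 - - \frac{9}{7} = 3 + \frac{9}{7} = \frac{30}{7}$)
$X = -21610$ ($X = -23704 + 2094 = -21610$)
$\left(-13578 + X\right) \left(27982 + n{\left(131 \right)}\right) = \left(-13578 - 21610\right) \left(27982 + \frac{30}{7}\right) = \left(-35188\right) \frac{195904}{7} = - \frac{6893469952}{7}$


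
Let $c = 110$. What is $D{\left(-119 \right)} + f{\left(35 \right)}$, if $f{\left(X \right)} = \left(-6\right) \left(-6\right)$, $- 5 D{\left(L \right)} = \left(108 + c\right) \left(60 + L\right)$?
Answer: $\frac{13042}{5} \approx 2608.4$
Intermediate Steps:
$D{\left(L \right)} = -2616 - \frac{218 L}{5}$ ($D{\left(L \right)} = - \frac{\left(108 + 110\right) \left(60 + L\right)}{5} = - \frac{218 \left(60 + L\right)}{5} = - \frac{13080 + 218 L}{5} = -2616 - \frac{218 L}{5}$)
$f{\left(X \right)} = 36$
$D{\left(-119 \right)} + f{\left(35 \right)} = \left(-2616 - - \frac{25942}{5}\right) + 36 = \left(-2616 + \frac{25942}{5}\right) + 36 = \frac{12862}{5} + 36 = \frac{13042}{5}$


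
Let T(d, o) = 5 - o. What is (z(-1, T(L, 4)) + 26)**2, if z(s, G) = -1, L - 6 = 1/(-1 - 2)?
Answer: 625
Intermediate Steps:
L = 17/3 (L = 6 + 1/(-1 - 2) = 6 + 1/(-3) = 6 - 1/3 = 17/3 ≈ 5.6667)
(z(-1, T(L, 4)) + 26)**2 = (-1 + 26)**2 = 25**2 = 625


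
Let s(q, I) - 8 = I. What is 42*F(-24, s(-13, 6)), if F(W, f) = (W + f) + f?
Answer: 168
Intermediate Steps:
s(q, I) = 8 + I
F(W, f) = W + 2*f
42*F(-24, s(-13, 6)) = 42*(-24 + 2*(8 + 6)) = 42*(-24 + 2*14) = 42*(-24 + 28) = 42*4 = 168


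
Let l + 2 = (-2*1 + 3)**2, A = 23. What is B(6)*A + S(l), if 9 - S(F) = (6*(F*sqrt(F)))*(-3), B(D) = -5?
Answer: -106 - 18*I ≈ -106.0 - 18.0*I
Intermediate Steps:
l = -1 (l = -2 + (-2*1 + 3)**2 = -2 + (-2 + 3)**2 = -2 + 1**2 = -2 + 1 = -1)
S(F) = 9 + 18*F**(3/2) (S(F) = 9 - 6*(F*sqrt(F))*(-3) = 9 - 6*F**(3/2)*(-3) = 9 - (-18)*F**(3/2) = 9 + 18*F**(3/2))
B(6)*A + S(l) = -5*23 + (9 + 18*(-1)**(3/2)) = -115 + (9 + 18*(-I)) = -115 + (9 - 18*I) = -106 - 18*I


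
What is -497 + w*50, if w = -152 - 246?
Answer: -20397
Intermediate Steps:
w = -398
-497 + w*50 = -497 - 398*50 = -497 - 19900 = -20397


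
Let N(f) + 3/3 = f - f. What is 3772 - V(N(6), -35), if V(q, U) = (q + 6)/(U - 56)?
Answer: 343257/91 ≈ 3772.1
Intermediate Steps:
N(f) = -1 (N(f) = -1 + (f - f) = -1 + 0 = -1)
V(q, U) = (6 + q)/(-56 + U)
3772 - V(N(6), -35) = 3772 - (6 - 1)/(-56 - 35) = 3772 - 5/(-91) = 3772 - (-1)*5/91 = 3772 - 1*(-5/91) = 3772 + 5/91 = 343257/91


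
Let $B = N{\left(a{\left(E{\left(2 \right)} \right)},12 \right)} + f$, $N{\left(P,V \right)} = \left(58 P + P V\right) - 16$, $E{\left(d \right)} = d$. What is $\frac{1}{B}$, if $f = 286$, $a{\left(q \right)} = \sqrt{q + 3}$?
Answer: $\frac{27}{4840} - \frac{7 \sqrt{5}}{4840} \approx 0.0023445$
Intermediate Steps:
$a{\left(q \right)} = \sqrt{3 + q}$
$N{\left(P,V \right)} = -16 + 58 P + P V$
$B = 270 + 70 \sqrt{5}$ ($B = \left(-16 + 58 \sqrt{3 + 2} + \sqrt{3 + 2} \cdot 12\right) + 286 = \left(-16 + 58 \sqrt{5} + \sqrt{5} \cdot 12\right) + 286 = \left(-16 + 58 \sqrt{5} + 12 \sqrt{5}\right) + 286 = \left(-16 + 70 \sqrt{5}\right) + 286 = 270 + 70 \sqrt{5} \approx 426.52$)
$\frac{1}{B} = \frac{1}{270 + 70 \sqrt{5}}$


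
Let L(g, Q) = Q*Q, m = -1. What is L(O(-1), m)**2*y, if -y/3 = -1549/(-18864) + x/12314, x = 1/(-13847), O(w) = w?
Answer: -1008103069/4092286992 ≈ -0.24634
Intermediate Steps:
L(g, Q) = Q**2
x = -1/13847 ≈ -7.2218e-5
y = -1008103069/4092286992 (y = -3*(-1549/(-18864) - 1/13847/12314) = -3*(-1549*(-1/18864) - 1/13847*1/12314) = -3*(1549/18864 - 1/170511958) = -3*1008103069/12276860976 = -1008103069/4092286992 ≈ -0.24634)
L(O(-1), m)**2*y = ((-1)**2)**2*(-1008103069/4092286992) = 1**2*(-1008103069/4092286992) = 1*(-1008103069/4092286992) = -1008103069/4092286992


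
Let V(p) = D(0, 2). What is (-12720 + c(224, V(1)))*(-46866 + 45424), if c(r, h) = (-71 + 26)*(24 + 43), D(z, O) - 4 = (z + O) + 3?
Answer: 22689870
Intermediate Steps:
D(z, O) = 7 + O + z (D(z, O) = 4 + ((z + O) + 3) = 4 + ((O + z) + 3) = 4 + (3 + O + z) = 7 + O + z)
V(p) = 9 (V(p) = 7 + 2 + 0 = 9)
c(r, h) = -3015 (c(r, h) = -45*67 = -3015)
(-12720 + c(224, V(1)))*(-46866 + 45424) = (-12720 - 3015)*(-46866 + 45424) = -15735*(-1442) = 22689870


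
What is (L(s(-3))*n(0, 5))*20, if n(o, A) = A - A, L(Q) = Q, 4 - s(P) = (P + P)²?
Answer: 0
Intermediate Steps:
s(P) = 4 - 4*P² (s(P) = 4 - (P + P)² = 4 - (2*P)² = 4 - 4*P²)
n(o, A) = 0
(L(s(-3))*n(0, 5))*20 = ((4 - 4*(-3)²)*0)*20 = ((4 - 4*9)*0)*20 = ((4 - 36)*0)*20 = -32*0*20 = 0*20 = 0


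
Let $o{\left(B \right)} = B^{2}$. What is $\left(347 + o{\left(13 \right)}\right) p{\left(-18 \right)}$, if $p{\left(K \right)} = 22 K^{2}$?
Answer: $3678048$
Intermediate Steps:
$\left(347 + o{\left(13 \right)}\right) p{\left(-18 \right)} = \left(347 + 13^{2}\right) 22 \left(-18\right)^{2} = \left(347 + 169\right) 22 \cdot 324 = 516 \cdot 7128 = 3678048$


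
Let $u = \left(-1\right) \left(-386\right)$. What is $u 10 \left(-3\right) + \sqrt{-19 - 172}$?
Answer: $-11580 + i \sqrt{191} \approx -11580.0 + 13.82 i$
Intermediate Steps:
$u = 386$
$u 10 \left(-3\right) + \sqrt{-19 - 172} = 386 \cdot 10 \left(-3\right) + \sqrt{-19 - 172} = 386 \left(-30\right) + \sqrt{-191} = -11580 + i \sqrt{191}$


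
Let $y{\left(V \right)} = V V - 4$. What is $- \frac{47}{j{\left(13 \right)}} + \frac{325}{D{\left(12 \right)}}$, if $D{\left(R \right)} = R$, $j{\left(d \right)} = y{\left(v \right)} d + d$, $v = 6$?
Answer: $\frac{15429}{572} \approx 26.974$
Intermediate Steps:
$y{\left(V \right)} = -4 + V^{2}$ ($y{\left(V \right)} = V^{2} - 4 = -4 + V^{2}$)
$j{\left(d \right)} = 33 d$ ($j{\left(d \right)} = \left(-4 + 6^{2}\right) d + d = \left(-4 + 36\right) d + d = 32 d + d = 33 d$)
$- \frac{47}{j{\left(13 \right)}} + \frac{325}{D{\left(12 \right)}} = - \frac{47}{33 \cdot 13} + \frac{325}{12} = - \frac{47}{429} + 325 \cdot \frac{1}{12} = \left(-47\right) \frac{1}{429} + \frac{325}{12} = - \frac{47}{429} + \frac{325}{12} = \frac{15429}{572}$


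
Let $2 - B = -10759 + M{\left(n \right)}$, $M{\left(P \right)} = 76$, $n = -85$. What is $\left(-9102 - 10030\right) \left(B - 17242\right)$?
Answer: $125448524$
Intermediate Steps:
$B = 10685$ ($B = 2 - \left(-10759 + 76\right) = 2 - -10683 = 2 + 10683 = 10685$)
$\left(-9102 - 10030\right) \left(B - 17242\right) = \left(-9102 - 10030\right) \left(10685 - 17242\right) = - 19132 \left(10685 - 17242\right) = \left(-19132\right) \left(-6557\right) = 125448524$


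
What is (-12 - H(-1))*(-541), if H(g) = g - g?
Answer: 6492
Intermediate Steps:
H(g) = 0
(-12 - H(-1))*(-541) = (-12 - 1*0)*(-541) = (-12 + 0)*(-541) = -12*(-541) = 6492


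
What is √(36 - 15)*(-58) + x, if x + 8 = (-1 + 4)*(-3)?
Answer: -17 - 58*√21 ≈ -282.79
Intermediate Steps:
x = -17 (x = -8 + (-1 + 4)*(-3) = -8 + 3*(-3) = -8 - 9 = -17)
√(36 - 15)*(-58) + x = √(36 - 15)*(-58) - 17 = √21*(-58) - 17 = -58*√21 - 17 = -17 - 58*√21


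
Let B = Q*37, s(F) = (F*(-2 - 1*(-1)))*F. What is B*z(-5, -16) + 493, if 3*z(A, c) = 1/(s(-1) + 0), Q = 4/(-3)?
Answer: 4585/9 ≈ 509.44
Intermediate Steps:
s(F) = -F² (s(F) = (F*(-2 + 1))*F = (F*(-1))*F = (-F)*F = -F²)
Q = -4/3 (Q = 4*(-⅓) = -4/3 ≈ -1.3333)
B = -148/3 (B = -4/3*37 = -148/3 ≈ -49.333)
z(A, c) = -⅓ (z(A, c) = 1/(3*(-1*(-1)² + 0)) = 1/(3*(-1*1 + 0)) = 1/(3*(-1 + 0)) = (⅓)/(-1) = (⅓)*(-1) = -⅓)
B*z(-5, -16) + 493 = -148/3*(-⅓) + 493 = 148/9 + 493 = 4585/9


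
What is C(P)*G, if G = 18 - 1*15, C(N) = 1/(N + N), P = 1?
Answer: 3/2 ≈ 1.5000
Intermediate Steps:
C(N) = 1/(2*N)
G = 3 (G = 18 - 15 = 3)
C(P)*G = ((½)/1)*3 = ((½)*1)*3 = (½)*3 = 3/2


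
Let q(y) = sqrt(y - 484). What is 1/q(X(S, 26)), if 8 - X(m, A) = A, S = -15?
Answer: -I*sqrt(502)/502 ≈ -0.044632*I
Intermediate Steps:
X(m, A) = 8 - A
q(y) = sqrt(-484 + y)
1/q(X(S, 26)) = 1/(sqrt(-484 + (8 - 1*26))) = 1/(sqrt(-484 + (8 - 26))) = 1/(sqrt(-484 - 18)) = 1/(sqrt(-502)) = 1/(I*sqrt(502)) = -I*sqrt(502)/502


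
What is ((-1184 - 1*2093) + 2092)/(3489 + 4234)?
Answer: -1185/7723 ≈ -0.15344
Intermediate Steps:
((-1184 - 1*2093) + 2092)/(3489 + 4234) = ((-1184 - 2093) + 2092)/7723 = (-3277 + 2092)*(1/7723) = -1185*1/7723 = -1185/7723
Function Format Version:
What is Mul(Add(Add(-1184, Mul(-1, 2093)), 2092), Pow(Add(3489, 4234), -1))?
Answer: Rational(-1185, 7723) ≈ -0.15344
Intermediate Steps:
Mul(Add(Add(-1184, Mul(-1, 2093)), 2092), Pow(Add(3489, 4234), -1)) = Mul(Add(Add(-1184, -2093), 2092), Pow(7723, -1)) = Mul(Add(-3277, 2092), Rational(1, 7723)) = Mul(-1185, Rational(1, 7723)) = Rational(-1185, 7723)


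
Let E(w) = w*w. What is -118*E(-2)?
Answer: -472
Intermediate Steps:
E(w) = w²
-118*E(-2) = -118*(-2)² = -118*4 = -472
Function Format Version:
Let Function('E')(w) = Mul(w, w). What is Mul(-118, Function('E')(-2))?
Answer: -472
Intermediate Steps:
Function('E')(w) = Pow(w, 2)
Mul(-118, Function('E')(-2)) = Mul(-118, Pow(-2, 2)) = Mul(-118, 4) = -472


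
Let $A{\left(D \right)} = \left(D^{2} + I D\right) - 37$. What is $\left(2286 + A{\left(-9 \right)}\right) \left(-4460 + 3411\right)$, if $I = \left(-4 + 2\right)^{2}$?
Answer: $-2406406$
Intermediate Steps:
$I = 4$ ($I = \left(-2\right)^{2} = 4$)
$A{\left(D \right)} = -37 + D^{2} + 4 D$ ($A{\left(D \right)} = \left(D^{2} + 4 D\right) - 37 = -37 + D^{2} + 4 D$)
$\left(2286 + A{\left(-9 \right)}\right) \left(-4460 + 3411\right) = \left(2286 + \left(-37 + \left(-9\right)^{2} + 4 \left(-9\right)\right)\right) \left(-4460 + 3411\right) = \left(2286 - -8\right) \left(-1049\right) = \left(2286 + 8\right) \left(-1049\right) = 2294 \left(-1049\right) = -2406406$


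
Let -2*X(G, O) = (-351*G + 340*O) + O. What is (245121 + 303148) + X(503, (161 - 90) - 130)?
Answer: 646605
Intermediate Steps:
X(G, O) = -341*O/2 + 351*G/2 (X(G, O) = -((-351*G + 340*O) + O)/2 = -(-351*G + 341*O)/2 = -341*O/2 + 351*G/2)
(245121 + 303148) + X(503, (161 - 90) - 130) = (245121 + 303148) + (-341*((161 - 90) - 130)/2 + (351/2)*503) = 548269 + (-341*(71 - 130)/2 + 176553/2) = 548269 + (-341/2*(-59) + 176553/2) = 548269 + (20119/2 + 176553/2) = 548269 + 98336 = 646605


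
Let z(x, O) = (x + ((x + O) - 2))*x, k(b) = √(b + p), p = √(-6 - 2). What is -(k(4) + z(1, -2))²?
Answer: -(2 - √2*√(2 + I*√2))² ≈ 0.43753 - 0.14667*I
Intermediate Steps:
p = 2*I*√2 (p = √(-8) = 2*I*√2 ≈ 2.8284*I)
k(b) = √(b + 2*I*√2)
z(x, O) = x*(-2 + O + 2*x) (z(x, O) = (x + ((O + x) - 2))*x = (x + (-2 + O + x))*x = (-2 + O + 2*x)*x = x*(-2 + O + 2*x))
-(k(4) + z(1, -2))² = -(√(4 + 2*I*√2) + 1*(-2 - 2 + 2*1))² = -(√(4 + 2*I*√2) + 1*(-2 - 2 + 2))² = -(√(4 + 2*I*√2) + 1*(-2))² = -(√(4 + 2*I*√2) - 2)² = -(-2 + √(4 + 2*I*√2))²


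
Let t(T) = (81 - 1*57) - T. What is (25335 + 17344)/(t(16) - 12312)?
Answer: -42679/12304 ≈ -3.4687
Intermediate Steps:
t(T) = 24 - T (t(T) = (81 - 57) - T = 24 - T)
(25335 + 17344)/(t(16) - 12312) = (25335 + 17344)/((24 - 1*16) - 12312) = 42679/((24 - 16) - 12312) = 42679/(8 - 12312) = 42679/(-12304) = 42679*(-1/12304) = -42679/12304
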